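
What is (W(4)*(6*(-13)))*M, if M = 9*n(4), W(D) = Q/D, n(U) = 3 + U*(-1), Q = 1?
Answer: 351/2 ≈ 175.50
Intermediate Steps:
n(U) = 3 - U
W(D) = 1/D
M = -9 (M = 9*(3 - 1*4) = 9*(3 - 4) = 9*(-1) = -9)
(W(4)*(6*(-13)))*M = ((6*(-13))/4)*(-9) = ((1/4)*(-78))*(-9) = -39/2*(-9) = 351/2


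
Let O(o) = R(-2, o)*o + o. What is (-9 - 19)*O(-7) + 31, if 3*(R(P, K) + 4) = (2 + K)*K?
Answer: 5189/3 ≈ 1729.7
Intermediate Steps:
R(P, K) = -4 + K*(2 + K)/3 (R(P, K) = -4 + ((2 + K)*K)/3 = -4 + (K*(2 + K))/3 = -4 + K*(2 + K)/3)
O(o) = o + o*(-4 + o²/3 + 2*o/3) (O(o) = (-4 + o²/3 + 2*o/3)*o + o = o*(-4 + o²/3 + 2*o/3) + o = o + o*(-4 + o²/3 + 2*o/3))
(-9 - 19)*O(-7) + 31 = (-9 - 19)*((⅓)*(-7)*(-9 + (-7)² + 2*(-7))) + 31 = -28*(-7)*(-9 + 49 - 14)/3 + 31 = -28*(-7)*26/3 + 31 = -28*(-182/3) + 31 = 5096/3 + 31 = 5189/3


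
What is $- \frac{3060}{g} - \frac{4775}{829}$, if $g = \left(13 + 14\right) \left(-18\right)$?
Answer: $\frac{12005}{22383} \approx 0.53634$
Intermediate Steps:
$g = -486$ ($g = 27 \left(-18\right) = -486$)
$- \frac{3060}{g} - \frac{4775}{829} = - \frac{3060}{-486} - \frac{4775}{829} = \left(-3060\right) \left(- \frac{1}{486}\right) - \frac{4775}{829} = \frac{170}{27} - \frac{4775}{829} = \frac{12005}{22383}$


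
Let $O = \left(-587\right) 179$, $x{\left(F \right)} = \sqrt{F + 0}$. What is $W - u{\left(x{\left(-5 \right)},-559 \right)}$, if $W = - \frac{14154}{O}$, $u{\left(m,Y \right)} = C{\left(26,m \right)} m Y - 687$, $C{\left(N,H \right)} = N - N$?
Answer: $\frac{72199305}{105073} \approx 687.13$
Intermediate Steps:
$C{\left(N,H \right)} = 0$
$x{\left(F \right)} = \sqrt{F}$
$O = -105073$
$u{\left(m,Y \right)} = -687$ ($u{\left(m,Y \right)} = 0 m Y - 687 = 0 Y - 687 = 0 - 687 = -687$)
$W = \frac{14154}{105073}$ ($W = - \frac{14154}{-105073} = \left(-14154\right) \left(- \frac{1}{105073}\right) = \frac{14154}{105073} \approx 0.13471$)
$W - u{\left(x{\left(-5 \right)},-559 \right)} = \frac{14154}{105073} - -687 = \frac{14154}{105073} + 687 = \frac{72199305}{105073}$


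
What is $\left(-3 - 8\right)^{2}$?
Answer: $121$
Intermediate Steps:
$\left(-3 - 8\right)^{2} = \left(-11\right)^{2} = 121$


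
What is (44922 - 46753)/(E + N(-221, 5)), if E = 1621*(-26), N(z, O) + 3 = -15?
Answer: 1831/42164 ≈ 0.043426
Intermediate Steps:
N(z, O) = -18 (N(z, O) = -3 - 15 = -18)
E = -42146
(44922 - 46753)/(E + N(-221, 5)) = (44922 - 46753)/(-42146 - 18) = -1831/(-42164) = -1831*(-1/42164) = 1831/42164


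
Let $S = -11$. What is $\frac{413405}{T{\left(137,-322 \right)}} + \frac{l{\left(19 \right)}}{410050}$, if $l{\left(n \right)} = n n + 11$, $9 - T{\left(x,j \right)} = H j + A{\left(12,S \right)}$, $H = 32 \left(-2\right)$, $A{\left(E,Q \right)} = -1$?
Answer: $- \frac{84754528897}{4223104950} \approx -20.069$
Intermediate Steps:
$H = -64$
$T{\left(x,j \right)} = 10 + 64 j$ ($T{\left(x,j \right)} = 9 - \left(- 64 j - 1\right) = 9 - \left(-1 - 64 j\right) = 9 + \left(1 + 64 j\right) = 10 + 64 j$)
$l{\left(n \right)} = 11 + n^{2}$ ($l{\left(n \right)} = n^{2} + 11 = 11 + n^{2}$)
$\frac{413405}{T{\left(137,-322 \right)}} + \frac{l{\left(19 \right)}}{410050} = \frac{413405}{10 + 64 \left(-322\right)} + \frac{11 + 19^{2}}{410050} = \frac{413405}{10 - 20608} + \left(11 + 361\right) \frac{1}{410050} = \frac{413405}{-20598} + 372 \cdot \frac{1}{410050} = 413405 \left(- \frac{1}{20598}\right) + \frac{186}{205025} = - \frac{413405}{20598} + \frac{186}{205025} = - \frac{84754528897}{4223104950}$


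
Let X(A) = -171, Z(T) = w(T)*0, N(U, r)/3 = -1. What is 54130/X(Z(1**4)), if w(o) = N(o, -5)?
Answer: -54130/171 ≈ -316.55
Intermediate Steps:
N(U, r) = -3 (N(U, r) = 3*(-1) = -3)
w(o) = -3
Z(T) = 0 (Z(T) = -3*0 = 0)
54130/X(Z(1**4)) = 54130/(-171) = 54130*(-1/171) = -54130/171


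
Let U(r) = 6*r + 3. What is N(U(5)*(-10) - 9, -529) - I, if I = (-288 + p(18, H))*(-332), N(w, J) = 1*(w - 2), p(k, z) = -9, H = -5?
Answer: -98945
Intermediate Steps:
U(r) = 3 + 6*r
N(w, J) = -2 + w (N(w, J) = 1*(-2 + w) = -2 + w)
I = 98604 (I = (-288 - 9)*(-332) = -297*(-332) = 98604)
N(U(5)*(-10) - 9, -529) - I = (-2 + ((3 + 6*5)*(-10) - 9)) - 1*98604 = (-2 + ((3 + 30)*(-10) - 9)) - 98604 = (-2 + (33*(-10) - 9)) - 98604 = (-2 + (-330 - 9)) - 98604 = (-2 - 339) - 98604 = -341 - 98604 = -98945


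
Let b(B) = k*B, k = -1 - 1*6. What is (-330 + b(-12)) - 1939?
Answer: -2185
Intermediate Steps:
k = -7 (k = -1 - 6 = -7)
b(B) = -7*B
(-330 + b(-12)) - 1939 = (-330 - 7*(-12)) - 1939 = (-330 + 84) - 1939 = -246 - 1939 = -2185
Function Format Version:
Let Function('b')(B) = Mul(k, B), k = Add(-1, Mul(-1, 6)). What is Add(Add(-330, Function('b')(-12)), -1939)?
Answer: -2185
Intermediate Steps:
k = -7 (k = Add(-1, -6) = -7)
Function('b')(B) = Mul(-7, B)
Add(Add(-330, Function('b')(-12)), -1939) = Add(Add(-330, Mul(-7, -12)), -1939) = Add(Add(-330, 84), -1939) = Add(-246, -1939) = -2185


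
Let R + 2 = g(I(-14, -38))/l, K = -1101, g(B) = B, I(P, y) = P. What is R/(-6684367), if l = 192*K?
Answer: 211385/706510854432 ≈ 2.9920e-7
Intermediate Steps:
l = -211392 (l = 192*(-1101) = -211392)
R = -211385/105696 (R = -2 - 14/(-211392) = -2 - 14*(-1/211392) = -2 + 7/105696 = -211385/105696 ≈ -1.9999)
R/(-6684367) = -211385/105696/(-6684367) = -211385/105696*(-1/6684367) = 211385/706510854432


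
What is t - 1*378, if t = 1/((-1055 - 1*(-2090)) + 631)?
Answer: -629747/1666 ≈ -378.00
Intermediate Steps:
t = 1/1666 (t = 1/((-1055 + 2090) + 631) = 1/(1035 + 631) = 1/1666 ≈ 0.00060024)
t - 1*378 = 1/1666 - 1*378 = 1/1666 - 378 = -629747/1666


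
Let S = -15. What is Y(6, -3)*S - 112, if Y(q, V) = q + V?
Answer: -157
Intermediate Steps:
Y(q, V) = V + q
Y(6, -3)*S - 112 = (-3 + 6)*(-15) - 112 = 3*(-15) - 112 = -45 - 112 = -157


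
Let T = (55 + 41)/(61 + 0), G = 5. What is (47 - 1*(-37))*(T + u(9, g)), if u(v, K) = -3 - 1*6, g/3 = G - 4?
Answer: -38052/61 ≈ -623.80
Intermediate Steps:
g = 3 (g = 3*(5 - 4) = 3*1 = 3)
T = 96/61 ≈ 1.5738
u(v, K) = -9 (u(v, K) = -3 - 6 = -9)
(47 - 1*(-37))*(T + u(9, g)) = (47 - 1*(-37))*(96/61 - 9) = (47 + 37)*(-453/61) = 84*(-453/61) = -38052/61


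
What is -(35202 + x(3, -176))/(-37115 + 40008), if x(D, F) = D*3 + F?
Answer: -3185/263 ≈ -12.110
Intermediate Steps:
x(D, F) = F + 3*D (x(D, F) = 3*D + F = F + 3*D)
-(35202 + x(3, -176))/(-37115 + 40008) = -(35202 + (-176 + 3*3))/(-37115 + 40008) = -(35202 + (-176 + 9))/2893 = -(35202 - 167)/2893 = -35035/2893 = -1*3185/263 = -3185/263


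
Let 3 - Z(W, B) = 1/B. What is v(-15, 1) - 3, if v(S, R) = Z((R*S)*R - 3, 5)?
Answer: -1/5 ≈ -0.20000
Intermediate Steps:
Z(W, B) = 3 - 1/B
v(S, R) = 14/5 (v(S, R) = 3 - 1/5 = 14/5)
v(-15, 1) - 3 = 14/5 - 3 = -1/5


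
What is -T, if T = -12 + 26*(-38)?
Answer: 1000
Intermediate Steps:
T = -1000 (T = -12 - 988 = -1000)
-T = -1*(-1000) = 1000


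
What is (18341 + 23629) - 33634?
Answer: 8336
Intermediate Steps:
(18341 + 23629) - 33634 = 41970 - 33634 = 8336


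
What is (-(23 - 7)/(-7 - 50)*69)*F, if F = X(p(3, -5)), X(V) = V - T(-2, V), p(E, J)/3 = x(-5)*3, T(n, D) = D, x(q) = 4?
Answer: 0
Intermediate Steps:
p(E, J) = 36 (p(E, J) = 3*(4*3) = 3*12 = 36)
X(V) = 0 (X(V) = V - V = 0)
F = 0
(-(23 - 7)/(-7 - 50)*69)*F = (-(23 - 7)/(-7 - 50)*69)*0 = (-16/(-57)*69)*0 = (-16*(-1)/57*69)*0 = (-1*(-16/57)*69)*0 = ((16/57)*69)*0 = (368/19)*0 = 0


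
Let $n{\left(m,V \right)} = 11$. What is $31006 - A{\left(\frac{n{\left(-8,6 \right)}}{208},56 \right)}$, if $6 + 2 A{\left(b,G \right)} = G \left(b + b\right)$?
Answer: $\frac{806157}{26} \approx 31006.0$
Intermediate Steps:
$A{\left(b,G \right)} = -3 + G b$ ($A{\left(b,G \right)} = -3 + \frac{G \left(b + b\right)}{2} = -3 + \frac{G 2 b}{2} = -3 + \frac{2 G b}{2} = -3 + G b$)
$31006 - A{\left(\frac{n{\left(-8,6 \right)}}{208},56 \right)} = 31006 - \left(-3 + 56 \cdot \frac{11}{208}\right) = 31006 - \left(-3 + \frac{77}{26}\right) = 31006 - - \frac{1}{26} = 31006 + \frac{1}{26} = \frac{806157}{26}$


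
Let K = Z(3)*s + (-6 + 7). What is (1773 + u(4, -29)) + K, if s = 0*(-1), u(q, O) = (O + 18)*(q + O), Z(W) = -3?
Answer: 2049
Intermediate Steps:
u(q, O) = (18 + O)*(O + q)
s = 0
K = 1 (K = -3*0 + (-6 + 7) = 0 + 1 = 1)
(1773 + u(4, -29)) + K = (1773 + ((-29)² + 18*(-29) + 18*4 - 29*4)) + 1 = (1773 + (841 - 522 + 72 - 116)) + 1 = (1773 + 275) + 1 = 2048 + 1 = 2049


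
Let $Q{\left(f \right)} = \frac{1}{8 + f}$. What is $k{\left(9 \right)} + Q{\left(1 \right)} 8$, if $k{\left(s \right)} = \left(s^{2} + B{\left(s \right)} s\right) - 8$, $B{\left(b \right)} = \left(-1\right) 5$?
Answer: $\frac{260}{9} \approx 28.889$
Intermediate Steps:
$B{\left(b \right)} = -5$
$k{\left(s \right)} = -8 + s^{2} - 5 s$ ($k{\left(s \right)} = \left(s^{2} - 5 s\right) - 8 = -8 + s^{2} - 5 s$)
$k{\left(9 \right)} + Q{\left(1 \right)} 8 = \left(-8 + 9^{2} - 45\right) + \frac{1}{8 + 1} \cdot 8 = \left(-8 + 81 - 45\right) + \frac{1}{9} \cdot 8 = 28 + \frac{1}{9} \cdot 8 = 28 + \frac{8}{9} = \frac{260}{9}$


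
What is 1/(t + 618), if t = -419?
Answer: 1/199 ≈ 0.0050251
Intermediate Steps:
1/(t + 618) = 1/(-419 + 618) = 1/199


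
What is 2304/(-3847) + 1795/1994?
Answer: 2311189/7670918 ≈ 0.30129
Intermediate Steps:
2304/(-3847) + 1795/1994 = 2304*(-1/3847) + 1795*(1/1994) = -2304/3847 + 1795/1994 = 2311189/7670918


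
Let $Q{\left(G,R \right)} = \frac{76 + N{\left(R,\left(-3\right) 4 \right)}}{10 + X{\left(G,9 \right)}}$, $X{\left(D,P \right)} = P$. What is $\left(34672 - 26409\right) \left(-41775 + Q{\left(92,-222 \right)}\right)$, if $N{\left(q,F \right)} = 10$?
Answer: $- \frac{6557839057}{19} \approx -3.4515 \cdot 10^{8}$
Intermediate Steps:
$Q{\left(G,R \right)} = \frac{86}{19}$ ($Q{\left(G,R \right)} = \frac{76 + 10}{10 + 9} = \frac{86}{19}$)
$\left(34672 - 26409\right) \left(-41775 + Q{\left(92,-222 \right)}\right) = \left(34672 - 26409\right) \left(-41775 + \frac{86}{19}\right) = 8263 \left(- \frac{793639}{19}\right) = - \frac{6557839057}{19}$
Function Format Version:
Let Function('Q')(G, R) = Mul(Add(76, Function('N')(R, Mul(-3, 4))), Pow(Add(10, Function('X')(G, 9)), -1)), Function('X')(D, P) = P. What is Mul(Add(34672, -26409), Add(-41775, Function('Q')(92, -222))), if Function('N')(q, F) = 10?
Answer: Rational(-6557839057, 19) ≈ -3.4515e+8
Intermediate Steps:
Function('Q')(G, R) = Rational(86, 19) (Function('Q')(G, R) = Mul(Add(76, 10), Pow(Add(10, 9), -1)) = Mul(86, Pow(19, -1)) = Mul(86, Rational(1, 19)) = Rational(86, 19))
Mul(Add(34672, -26409), Add(-41775, Function('Q')(92, -222))) = Mul(Add(34672, -26409), Add(-41775, Rational(86, 19))) = Mul(8263, Rational(-793639, 19)) = Rational(-6557839057, 19)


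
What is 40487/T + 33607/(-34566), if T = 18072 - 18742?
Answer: -50785369/827115 ≈ -61.401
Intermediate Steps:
T = -670
40487/T + 33607/(-34566) = 40487/(-670) + 33607/(-34566) = 40487*(-1/670) + 33607*(-1/34566) = -40487/670 - 4801/4938 = -50785369/827115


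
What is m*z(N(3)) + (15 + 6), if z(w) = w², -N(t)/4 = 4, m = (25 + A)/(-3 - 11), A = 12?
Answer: -4589/7 ≈ -655.57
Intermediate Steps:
m = -37/14 (m = (25 + 12)/(-3 - 11) = 37/(-14) = 37*(-1/14) = -37/14 ≈ -2.6429)
N(t) = -16 (N(t) = -4*4 = -16)
m*z(N(3)) + (15 + 6) = -37/14*(-16)² + (15 + 6) = -37/14*256 + 21 = -4736/7 + 21 = -4589/7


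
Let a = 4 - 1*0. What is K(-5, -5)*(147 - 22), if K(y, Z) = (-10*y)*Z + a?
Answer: -30750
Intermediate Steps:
a = 4 (a = 4 + 0 = 4)
K(y, Z) = 4 - 10*Z*y (K(y, Z) = (-10*y)*Z + 4 = -10*Z*y + 4 = 4 - 10*Z*y)
K(-5, -5)*(147 - 22) = (4 - 10*(-5)*(-5))*(147 - 22) = (4 - 250)*125 = -246*125 = -30750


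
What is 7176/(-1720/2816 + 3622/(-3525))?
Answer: -8903980800/2032819 ≈ -4380.1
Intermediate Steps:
7176/(-1720/2816 + 3622/(-3525)) = 7176/(-1720*1/2816 + 3622*(-1/3525)) = 7176/(-215/352 - 3622/3525) = 7176/(-2032819/1240800) = 7176*(-1240800/2032819) = -8903980800/2032819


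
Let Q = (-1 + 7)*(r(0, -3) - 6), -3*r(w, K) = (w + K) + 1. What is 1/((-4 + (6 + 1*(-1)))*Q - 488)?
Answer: -1/520 ≈ -0.0019231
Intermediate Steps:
r(w, K) = -1/3 - K/3 - w/3 (r(w, K) = -((w + K) + 1)/3 = -((K + w) + 1)/3 = -(1 + K + w)/3 = -1/3 - K/3 - w/3)
Q = -32 (Q = (-1 + 7)*((-1/3 - 1/3*(-3) - 1/3*0) - 6) = 6*((-1/3 + 1 + 0) - 6) = 6*(2/3 - 6) = 6*(-16/3) = -32)
1/((-4 + (6 + 1*(-1)))*Q - 488) = 1/((-4 + (6 + 1*(-1)))*(-32) - 488) = 1/((-4 + (6 - 1))*(-32) - 488) = 1/((-4 + 5)*(-32) - 488) = 1/(1*(-32) - 488) = 1/(-32 - 488) = 1/(-520) = -1/520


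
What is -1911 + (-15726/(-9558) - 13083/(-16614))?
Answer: -5612481601/2940678 ≈ -1908.6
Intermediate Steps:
-1911 + (-15726/(-9558) - 13083/(-16614)) = -1911 + (-15726*(-1/9558) - 13083*(-1/16614)) = -1911 + (2621/1593 + 4361/5538) = -1911 + 7154057/2940678 = -5612481601/2940678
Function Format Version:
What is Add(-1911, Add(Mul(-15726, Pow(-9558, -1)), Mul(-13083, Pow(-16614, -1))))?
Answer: Rational(-5612481601, 2940678) ≈ -1908.6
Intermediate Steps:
Add(-1911, Add(Mul(-15726, Pow(-9558, -1)), Mul(-13083, Pow(-16614, -1)))) = Add(-1911, Add(Mul(-15726, Rational(-1, 9558)), Mul(-13083, Rational(-1, 16614)))) = Add(-1911, Add(Rational(2621, 1593), Rational(4361, 5538))) = Add(-1911, Rational(7154057, 2940678)) = Rational(-5612481601, 2940678)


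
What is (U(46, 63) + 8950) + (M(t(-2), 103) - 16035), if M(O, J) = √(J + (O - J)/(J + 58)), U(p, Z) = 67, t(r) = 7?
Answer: -7018 + √2654407/161 ≈ -7007.9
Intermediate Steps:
M(O, J) = √(J + (O - J)/(58 + J))
(U(46, 63) + 8950) + (M(t(-2), 103) - 16035) = (67 + 8950) + (√((7 - 1*103 + 103*(58 + 103))/(58 + 103)) - 16035) = 9017 + (√((7 - 103 + 103*161)/161) - 16035) = 9017 + (√((7 - 103 + 16583)/161) - 16035) = 9017 + (√((1/161)*16487) - 16035) = 9017 + (√(16487/161) - 16035) = 9017 + (√2654407/161 - 16035) = 9017 + (-16035 + √2654407/161) = -7018 + √2654407/161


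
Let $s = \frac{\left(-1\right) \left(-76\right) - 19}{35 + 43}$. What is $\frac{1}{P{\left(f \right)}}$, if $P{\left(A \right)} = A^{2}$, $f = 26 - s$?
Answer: $\frac{676}{431649} \approx 0.0015661$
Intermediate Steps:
$s = \frac{19}{26}$ ($s = \frac{76 - 19}{78} = 57 \cdot \frac{1}{78} = \frac{19}{26} \approx 0.73077$)
$f = \frac{657}{26}$ ($f = 26 - \frac{19}{26} = \frac{657}{26} \approx 25.269$)
$\frac{1}{P{\left(f \right)}} = \frac{1}{\left(\frac{657}{26}\right)^{2}} = \frac{1}{\frac{431649}{676}} = \frac{676}{431649}$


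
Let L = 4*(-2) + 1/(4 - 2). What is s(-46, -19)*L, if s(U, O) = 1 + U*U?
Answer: -31755/2 ≈ -15878.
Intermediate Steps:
s(U, O) = 1 + U²
L = -15/2 (L = -8 + 1/2 = -8 + ½ = -15/2 ≈ -7.5000)
s(-46, -19)*L = (1 + (-46)²)*(-15/2) = (1 + 2116)*(-15/2) = 2117*(-15/2) = -31755/2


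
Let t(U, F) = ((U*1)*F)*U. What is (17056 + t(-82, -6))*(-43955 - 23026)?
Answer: 1559853528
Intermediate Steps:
t(U, F) = F*U**2 (t(U, F) = (U*F)*U = (F*U)*U = F*U**2)
(17056 + t(-82, -6))*(-43955 - 23026) = (17056 - 6*(-82)**2)*(-43955 - 23026) = (17056 - 6*6724)*(-66981) = (17056 - 40344)*(-66981) = -23288*(-66981) = 1559853528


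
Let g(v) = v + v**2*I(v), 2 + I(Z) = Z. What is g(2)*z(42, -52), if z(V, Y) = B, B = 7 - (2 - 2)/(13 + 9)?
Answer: 14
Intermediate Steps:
I(Z) = -2 + Z
g(v) = v + v**2*(-2 + v)
B = 7 (B = 7 - 0/22 = 7 - 1*0 = 7 + 0 = 7)
z(V, Y) = 7
g(2)*z(42, -52) = (2*(1 + 2*(-2 + 2)))*7 = (2*(1 + 2*0))*7 = (2*(1 + 0))*7 = (2*1)*7 = 2*7 = 14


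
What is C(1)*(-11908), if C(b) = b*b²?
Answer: -11908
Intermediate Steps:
C(b) = b³
C(1)*(-11908) = 1³*(-11908) = 1*(-11908) = -11908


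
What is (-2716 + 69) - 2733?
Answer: -5380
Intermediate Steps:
(-2716 + 69) - 2733 = -2647 - 2733 = -5380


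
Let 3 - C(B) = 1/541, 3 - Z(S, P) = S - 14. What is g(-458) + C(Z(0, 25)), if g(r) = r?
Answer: -246156/541 ≈ -455.00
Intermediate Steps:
Z(S, P) = 17 - S (Z(S, P) = 3 - (S - 14) = 3 - (-14 + S) = 3 + (14 - S) = 17 - S)
C(B) = 1622/541 (C(B) = 3 - 1/541 = 1622/541)
g(-458) + C(Z(0, 25)) = -458 + 1622/541 = -246156/541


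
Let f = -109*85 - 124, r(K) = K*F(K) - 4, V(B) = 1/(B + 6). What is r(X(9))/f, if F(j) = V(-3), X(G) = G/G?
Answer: 11/28167 ≈ 0.00039053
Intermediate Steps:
X(G) = 1
V(B) = 1/(6 + B)
F(j) = ⅓ (F(j) = 1/(6 - 3) = 1/3 = ⅓)
r(K) = -4 + K/3 (r(K) = K*(⅓) - 4 = K/3 - 4 = -4 + K/3)
f = -9389 (f = -9265 - 124 = -9389)
r(X(9))/f = (-4 + (⅓)*1)/(-9389) = (-4 + ⅓)*(-1/9389) = -11/3*(-1/9389) = 11/28167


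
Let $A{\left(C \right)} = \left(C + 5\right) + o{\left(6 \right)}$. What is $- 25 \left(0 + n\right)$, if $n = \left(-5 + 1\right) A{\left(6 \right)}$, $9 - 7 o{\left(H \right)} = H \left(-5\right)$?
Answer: $\frac{11600}{7} \approx 1657.1$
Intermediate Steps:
$o{\left(H \right)} = \frac{9}{7} + \frac{5 H}{7}$ ($o{\left(H \right)} = \frac{9}{7} - \frac{H \left(-5\right)}{7} = \frac{9}{7} - \frac{\left(-5\right) H}{7} = \frac{9}{7} + \frac{5 H}{7}$)
$A{\left(C \right)} = \frac{74}{7} + C$ ($A{\left(C \right)} = \left(C + 5\right) + \left(\frac{9}{7} + \frac{5}{7} \cdot 6\right) = \left(5 + C\right) + \left(\frac{9}{7} + \frac{30}{7}\right) = \left(5 + C\right) + \frac{39}{7} = \frac{74}{7} + C$)
$n = - \frac{464}{7}$ ($n = \left(-5 + 1\right) \left(\frac{74}{7} + 6\right) = \left(-4\right) \frac{116}{7} = - \frac{464}{7} \approx -66.286$)
$- 25 \left(0 + n\right) = - 25 \left(0 - \frac{464}{7}\right) = \left(-25\right) \left(- \frac{464}{7}\right) = \frac{11600}{7}$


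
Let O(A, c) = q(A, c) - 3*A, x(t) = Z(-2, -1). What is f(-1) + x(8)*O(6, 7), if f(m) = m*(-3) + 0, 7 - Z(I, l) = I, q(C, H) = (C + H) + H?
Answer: 21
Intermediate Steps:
q(C, H) = C + 2*H
Z(I, l) = 7 - I
x(t) = 9 (x(t) = 7 - 1*(-2) = 7 + 2 = 9)
f(m) = -3*m (f(m) = -3*m + 0 = -3*m)
O(A, c) = -2*A + 2*c (O(A, c) = (A + 2*c) - 3*A = -2*A + 2*c)
f(-1) + x(8)*O(6, 7) = -3*(-1) + 9*(-2*6 + 2*7) = 3 + 9*(-12 + 14) = 3 + 9*2 = 3 + 18 = 21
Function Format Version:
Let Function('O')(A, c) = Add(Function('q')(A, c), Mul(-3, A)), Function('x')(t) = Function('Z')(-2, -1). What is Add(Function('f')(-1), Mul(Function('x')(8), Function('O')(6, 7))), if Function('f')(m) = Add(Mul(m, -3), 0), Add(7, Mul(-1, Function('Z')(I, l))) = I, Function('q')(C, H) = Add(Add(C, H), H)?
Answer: 21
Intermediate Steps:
Function('q')(C, H) = Add(C, Mul(2, H))
Function('Z')(I, l) = Add(7, Mul(-1, I))
Function('x')(t) = 9 (Function('x')(t) = Add(7, Mul(-1, -2)) = Add(7, 2) = 9)
Function('f')(m) = Mul(-3, m) (Function('f')(m) = Add(Mul(-3, m), 0) = Mul(-3, m))
Function('O')(A, c) = Add(Mul(-2, A), Mul(2, c)) (Function('O')(A, c) = Add(Add(A, Mul(2, c)), Mul(-3, A)) = Add(Mul(-2, A), Mul(2, c)))
Add(Function('f')(-1), Mul(Function('x')(8), Function('O')(6, 7))) = Add(Mul(-3, -1), Mul(9, Add(Mul(-2, 6), Mul(2, 7)))) = Add(3, Mul(9, Add(-12, 14))) = Add(3, Mul(9, 2)) = Add(3, 18) = 21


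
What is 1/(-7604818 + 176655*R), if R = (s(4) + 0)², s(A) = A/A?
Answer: -1/7428163 ≈ -1.3462e-7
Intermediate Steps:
s(A) = 1
R = 1 (R = (1 + 0)² = 1² = 1)
1/(-7604818 + 176655*R) = 1/(-7604818 + 176655*1) = 1/(-7604818 + 176655) = 1/(-7428163) = -1/7428163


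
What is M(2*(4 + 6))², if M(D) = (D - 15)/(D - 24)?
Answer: 25/16 ≈ 1.5625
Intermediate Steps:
M(D) = (-15 + D)/(-24 + D)
M(2*(4 + 6))² = ((-15 + 2*(4 + 6))/(-24 + 2*(4 + 6)))² = ((-15 + 2*10)/(-24 + 2*10))² = ((-15 + 20)/(-24 + 20))² = (5/(-4))² = (-¼*5)² = (-5/4)² = 25/16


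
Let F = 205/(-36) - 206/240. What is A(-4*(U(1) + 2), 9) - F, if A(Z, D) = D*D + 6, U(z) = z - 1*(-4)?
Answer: 33679/360 ≈ 93.553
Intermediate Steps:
U(z) = 4 + z (U(z) = z + 4 = 4 + z)
A(Z, D) = 6 + D² (A(Z, D) = D² + 6 = 6 + D²)
F = -2359/360 (F = 205*(-1/36) - 206*1/240 = -205/36 - 103/120 = -2359/360 ≈ -6.5528)
A(-4*(U(1) + 2), 9) - F = (6 + 9²) - 1*(-2359/360) = (6 + 81) + 2359/360 = 87 + 2359/360 = 33679/360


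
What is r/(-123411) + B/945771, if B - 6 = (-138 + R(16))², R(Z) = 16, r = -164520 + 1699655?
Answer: -161116508255/12968727209 ≈ -12.423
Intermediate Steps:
r = 1535135
B = 14890 (B = 6 + (-138 + 16)² = 6 + (-122)² = 6 + 14884 = 14890)
r/(-123411) + B/945771 = 1535135/(-123411) + 14890/945771 = 1535135*(-1/123411) + 14890*(1/945771) = -1535135/123411 + 14890/945771 = -161116508255/12968727209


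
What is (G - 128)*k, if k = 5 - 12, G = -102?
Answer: 1610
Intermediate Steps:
k = -7
(G - 128)*k = (-102 - 128)*(-7) = -230*(-7) = 1610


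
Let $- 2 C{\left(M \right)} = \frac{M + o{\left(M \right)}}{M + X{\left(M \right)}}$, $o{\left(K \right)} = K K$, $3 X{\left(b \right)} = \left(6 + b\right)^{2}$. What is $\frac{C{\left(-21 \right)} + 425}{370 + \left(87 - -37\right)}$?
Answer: $\frac{1895}{2223} \approx 0.85245$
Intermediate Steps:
$X{\left(b \right)} = \frac{\left(6 + b\right)^{2}}{3}$
$o{\left(K \right)} = K^{2}$
$C{\left(M \right)} = - \frac{M + M^{2}}{2 \left(M + \frac{\left(6 + M\right)^{2}}{3}\right)}$ ($C{\left(M \right)} = - \frac{\left(M + M^{2}\right) \frac{1}{M + \frac{\left(6 + M\right)^{2}}{3}}}{2} = - \frac{\frac{1}{M + \frac{\left(6 + M\right)^{2}}{3}} \left(M + M^{2}\right)}{2} = - \frac{M + M^{2}}{2 \left(M + \frac{\left(6 + M\right)^{2}}{3}\right)}$)
$\frac{C{\left(-21 \right)} + 425}{370 + \left(87 - -37\right)} = \frac{\frac{3}{2} \left(-21\right) \frac{1}{\left(6 - 21\right)^{2} + 3 \left(-21\right)} \left(-1 - -21\right) + 425}{370 + \left(87 - -37\right)} = \frac{\frac{3}{2} \left(-21\right) \frac{1}{\left(-15\right)^{2} - 63} \left(-1 + 21\right) + 425}{370 + \left(87 + 37\right)} = \frac{\frac{3}{2} \left(-21\right) \frac{1}{225 - 63} \cdot 20 + 425}{370 + 124} = \frac{\frac{3}{2} \left(-21\right) \frac{1}{162} \cdot 20 + 425}{494} = \left(\frac{3}{2} \left(-21\right) \frac{1}{162} \cdot 20 + 425\right) \frac{1}{494} = \left(- \frac{35}{9} + 425\right) \frac{1}{494} = \frac{3790}{9} \cdot \frac{1}{494} = \frac{1895}{2223}$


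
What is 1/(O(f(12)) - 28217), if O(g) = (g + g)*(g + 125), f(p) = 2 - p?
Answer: -1/30517 ≈ -3.2769e-5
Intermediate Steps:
O(g) = 2*g*(125 + g) (O(g) = (2*g)*(125 + g) = 2*g*(125 + g))
1/(O(f(12)) - 28217) = 1/(2*(2 - 1*12)*(125 + (2 - 1*12)) - 28217) = 1/(2*(2 - 12)*(125 + (2 - 12)) - 28217) = 1/(2*(-10)*(125 - 10) - 28217) = 1/(2*(-10)*115 - 28217) = 1/(-2300 - 28217) = 1/(-30517) = -1/30517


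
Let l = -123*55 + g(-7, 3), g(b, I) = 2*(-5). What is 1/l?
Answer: -1/6775 ≈ -0.00014760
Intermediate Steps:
g(b, I) = -10
l = -6775 (l = -123*55 - 10 = -6765 - 10 = -6775)
1/l = 1/(-6775) = -1/6775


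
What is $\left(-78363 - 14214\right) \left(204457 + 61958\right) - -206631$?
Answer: $-24663694824$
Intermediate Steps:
$\left(-78363 - 14214\right) \left(204457 + 61958\right) - -206631 = \left(-92577\right) 266415 + 206631 = -24663901455 + 206631 = -24663694824$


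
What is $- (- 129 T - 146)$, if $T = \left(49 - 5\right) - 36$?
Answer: $1178$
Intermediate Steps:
$T = 8$ ($T = 44 - 36 = 8$)
$- (- 129 T - 146) = - (\left(-129\right) 8 - 146) = - (-1032 - 146) = \left(-1\right) \left(-1178\right) = 1178$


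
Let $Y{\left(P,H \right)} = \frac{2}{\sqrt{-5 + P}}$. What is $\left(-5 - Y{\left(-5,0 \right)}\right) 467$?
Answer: $-2335 + \frac{467 i \sqrt{10}}{5} \approx -2335.0 + 295.36 i$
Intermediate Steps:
$Y{\left(P,H \right)} = \frac{2}{\sqrt{-5 + P}}$
$\left(-5 - Y{\left(-5,0 \right)}\right) 467 = \left(-5 - \frac{2}{\sqrt{-5 - 5}}\right) 467 = \left(-5 - \frac{2}{i \sqrt{10}}\right) 467 = \left(-5 - 2 \left(- \frac{i \sqrt{10}}{10}\right)\right) 467 = \left(-5 - - \frac{i \sqrt{10}}{5}\right) 467 = \left(-5 + \frac{i \sqrt{10}}{5}\right) 467 = -2335 + \frac{467 i \sqrt{10}}{5}$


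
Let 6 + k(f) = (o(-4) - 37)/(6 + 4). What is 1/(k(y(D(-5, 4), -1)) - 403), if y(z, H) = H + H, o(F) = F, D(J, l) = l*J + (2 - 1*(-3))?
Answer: -10/4131 ≈ -0.0024207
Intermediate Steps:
D(J, l) = 5 + J*l (D(J, l) = J*l + (2 + 3) = J*l + 5 = 5 + J*l)
y(z, H) = 2*H
k(f) = -101/10 (k(f) = -6 + (-4 - 37)/(6 + 4) = -6 - 41/10 = -101/10)
1/(k(y(D(-5, 4), -1)) - 403) = 1/(-101/10 - 403) = 1/(-4131/10) = -10/4131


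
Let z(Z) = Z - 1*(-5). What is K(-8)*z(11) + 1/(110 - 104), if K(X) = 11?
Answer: 1057/6 ≈ 176.17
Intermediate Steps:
z(Z) = 5 + Z (z(Z) = Z + 5 = 5 + Z)
K(-8)*z(11) + 1/(110 - 104) = 11*(5 + 11) + 1/(110 - 104) = 11*16 + 1/6 = 176 + ⅙ = 1057/6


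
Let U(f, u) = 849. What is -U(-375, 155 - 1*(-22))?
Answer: -849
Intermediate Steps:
-U(-375, 155 - 1*(-22)) = -1*849 = -849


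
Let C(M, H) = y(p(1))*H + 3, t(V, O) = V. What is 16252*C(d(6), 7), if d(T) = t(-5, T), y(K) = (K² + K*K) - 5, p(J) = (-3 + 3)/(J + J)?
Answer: -520064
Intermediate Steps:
p(J) = 0 (p(J) = 0/((2*J)) = 0*(1/(2*J)) = 0)
y(K) = -5 + 2*K² (y(K) = (K² + K²) - 5 = 2*K² - 5 = -5 + 2*K²)
d(T) = -5
C(M, H) = 3 - 5*H (C(M, H) = (-5 + 2*0²)*H + 3 = (-5 + 2*0)*H + 3 = (-5 + 0)*H + 3 = -5*H + 3 = 3 - 5*H)
16252*C(d(6), 7) = 16252*(3 - 5*7) = 16252*(3 - 35) = 16252*(-32) = -520064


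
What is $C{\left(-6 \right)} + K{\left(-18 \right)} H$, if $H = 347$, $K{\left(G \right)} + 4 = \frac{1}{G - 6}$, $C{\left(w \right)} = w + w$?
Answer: $- \frac{33947}{24} \approx -1414.5$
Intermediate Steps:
$C{\left(w \right)} = 2 w$
$K{\left(G \right)} = -4 + \frac{1}{-6 + G}$ ($K{\left(G \right)} = -4 + \frac{1}{G - 6} = -4 + \frac{1}{-6 + G}$)
$C{\left(-6 \right)} + K{\left(-18 \right)} H = 2 \left(-6\right) + \frac{25 - -72}{-6 - 18} \cdot 347 = -12 + \frac{25 + 72}{-24} \cdot 347 = -12 + \left(- \frac{1}{24}\right) 97 \cdot 347 = -12 - \frac{33659}{24} = - \frac{33947}{24}$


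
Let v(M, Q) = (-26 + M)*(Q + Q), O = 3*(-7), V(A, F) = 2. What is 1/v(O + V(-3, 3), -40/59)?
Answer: 59/3600 ≈ 0.016389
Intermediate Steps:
O = -21
v(M, Q) = 2*Q*(-26 + M) (v(M, Q) = (-26 + M)*(2*Q) = 2*Q*(-26 + M))
1/v(O + V(-3, 3), -40/59) = 1/(2*(-40/59)*(-26 + (-21 + 2))) = 1/(2*(-40*1/59)*(-26 - 19)) = 1/(2*(-40/59)*(-45)) = 1/(3600/59) = 59/3600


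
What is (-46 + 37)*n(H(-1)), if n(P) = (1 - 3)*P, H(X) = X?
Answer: -18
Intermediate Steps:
n(P) = -2*P
(-46 + 37)*n(H(-1)) = (-46 + 37)*(-2*(-1)) = -9*2 = -18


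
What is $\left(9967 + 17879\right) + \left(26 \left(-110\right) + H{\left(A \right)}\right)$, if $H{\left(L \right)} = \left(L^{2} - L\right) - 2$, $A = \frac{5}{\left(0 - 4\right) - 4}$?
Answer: $\frac{1599041}{64} \approx 24985.0$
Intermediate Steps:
$A = - \frac{5}{8}$ ($A = \frac{5}{-4 - 4} = \frac{5}{-8} = 5 \left(- \frac{1}{8}\right) = - \frac{5}{8} \approx -0.625$)
$H{\left(L \right)} = -2 + L^{2} - L$
$\left(9967 + 17879\right) + \left(26 \left(-110\right) + H{\left(A \right)}\right) = \left(9967 + 17879\right) + \left(26 \left(-110\right) - \left(\frac{11}{8} - \frac{25}{64}\right)\right) = 27846 + \left(-2860 + \left(-2 + \frac{25}{64} + \frac{5}{8}\right)\right) = 27846 - \frac{183103}{64} = \frac{1599041}{64}$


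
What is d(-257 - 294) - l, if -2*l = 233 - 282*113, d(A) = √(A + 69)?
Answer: -31633/2 + I*√482 ≈ -15817.0 + 21.954*I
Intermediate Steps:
d(A) = √(69 + A)
l = 31633/2 (l = -(233 - 282*113)/2 = -(233 - 31866)/2 = -½*(-31633) = 31633/2 ≈ 15817.)
d(-257 - 294) - l = √(69 + (-257 - 294)) - 1*31633/2 = √(69 - 551) - 31633/2 = √(-482) - 31633/2 = I*√482 - 31633/2 = -31633/2 + I*√482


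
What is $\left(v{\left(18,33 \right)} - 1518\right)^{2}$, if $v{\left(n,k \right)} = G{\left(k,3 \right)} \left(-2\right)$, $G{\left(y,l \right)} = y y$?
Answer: $13660416$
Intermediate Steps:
$G{\left(y,l \right)} = y^{2}$
$v{\left(n,k \right)} = - 2 k^{2}$ ($v{\left(n,k \right)} = k^{2} \left(-2\right) = - 2 k^{2}$)
$\left(v{\left(18,33 \right)} - 1518\right)^{2} = \left(- 2 \cdot 33^{2} - 1518\right)^{2} = \left(\left(-2\right) 1089 - 1518\right)^{2} = \left(-2178 - 1518\right)^{2} = \left(-3696\right)^{2} = 13660416$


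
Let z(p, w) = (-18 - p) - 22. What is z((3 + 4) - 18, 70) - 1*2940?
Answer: -2969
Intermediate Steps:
z(p, w) = -40 - p
z((3 + 4) - 18, 70) - 1*2940 = (-40 - ((3 + 4) - 18)) - 1*2940 = (-40 - (7 - 18)) - 2940 = (-40 - 1*(-11)) - 2940 = (-40 + 11) - 2940 = -29 - 2940 = -2969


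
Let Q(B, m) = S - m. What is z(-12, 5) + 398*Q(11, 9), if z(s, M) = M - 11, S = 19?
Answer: 3974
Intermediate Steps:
z(s, M) = -11 + M
Q(B, m) = 19 - m
z(-12, 5) + 398*Q(11, 9) = (-11 + 5) + 398*(19 - 1*9) = -6 + 398*(19 - 9) = -6 + 398*10 = -6 + 3980 = 3974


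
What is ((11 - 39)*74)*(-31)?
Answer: 64232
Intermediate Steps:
((11 - 39)*74)*(-31) = -28*74*(-31) = -2072*(-31) = 64232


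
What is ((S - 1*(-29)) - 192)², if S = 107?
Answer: 3136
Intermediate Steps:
((S - 1*(-29)) - 192)² = ((107 - 1*(-29)) - 192)² = ((107 + 29) - 192)² = (136 - 192)² = (-56)² = 3136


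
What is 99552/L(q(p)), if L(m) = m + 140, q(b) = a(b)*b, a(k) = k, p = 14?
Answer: 2074/7 ≈ 296.29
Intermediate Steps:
q(b) = b**2 (q(b) = b*b = b**2)
L(m) = 140 + m
99552/L(q(p)) = 99552/(140 + 14**2) = 99552/(140 + 196) = 99552/336 = 99552*(1/336) = 2074/7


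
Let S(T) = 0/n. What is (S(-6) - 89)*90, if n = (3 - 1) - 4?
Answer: -8010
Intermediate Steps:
n = -2 (n = 2 - 4 = -2)
S(T) = 0 (S(T) = 0/(-2) = 0*(-1/2) = 0)
(S(-6) - 89)*90 = (0 - 89)*90 = -89*90 = -8010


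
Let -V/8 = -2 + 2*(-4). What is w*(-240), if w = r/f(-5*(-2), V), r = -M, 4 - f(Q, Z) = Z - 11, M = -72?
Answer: 3456/13 ≈ 265.85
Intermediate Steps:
V = 80 (V = -8*(-2 + 2*(-4)) = -8*(-2 - 8) = -8*(-10) = 80)
f(Q, Z) = 15 - Z (f(Q, Z) = 4 - (Z - 11) = 4 - (-11 + Z) = 4 + (11 - Z) = 15 - Z)
r = 72 (r = -1*(-72) = 72)
w = -72/65 (w = 72/(15 - 1*80) = 72/(15 - 80) = 72/(-65) = 72*(-1/65) = -72/65 ≈ -1.1077)
w*(-240) = -72/65*(-240) = 3456/13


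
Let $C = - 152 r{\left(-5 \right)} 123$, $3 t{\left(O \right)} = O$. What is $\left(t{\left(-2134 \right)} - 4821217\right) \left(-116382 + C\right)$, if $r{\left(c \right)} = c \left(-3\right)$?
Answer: $1913447245090$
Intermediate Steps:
$t{\left(O \right)} = \frac{O}{3}$
$r{\left(c \right)} = - 3 c$
$C = -280440$ ($C = - 152 \left(\left(-3\right) \left(-5\right)\right) 123 = \left(-152\right) 15 \cdot 123 = \left(-2280\right) 123 = -280440$)
$\left(t{\left(-2134 \right)} - 4821217\right) \left(-116382 + C\right) = \left(\frac{1}{3} \left(-2134\right) - 4821217\right) \left(-116382 - 280440\right) = \left(- \frac{2134}{3} - 4821217\right) \left(-396822\right) = \left(- \frac{14465785}{3}\right) \left(-396822\right) = 1913447245090$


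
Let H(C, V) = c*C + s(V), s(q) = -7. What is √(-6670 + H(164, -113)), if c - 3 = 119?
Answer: √13331 ≈ 115.46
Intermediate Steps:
c = 122 (c = 3 + 119 = 122)
H(C, V) = -7 + 122*C (H(C, V) = 122*C - 7 = -7 + 122*C)
√(-6670 + H(164, -113)) = √(-6670 + (-7 + 122*164)) = √(-6670 + (-7 + 20008)) = √(-6670 + 20001) = √13331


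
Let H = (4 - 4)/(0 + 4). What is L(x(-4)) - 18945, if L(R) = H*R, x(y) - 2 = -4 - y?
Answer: -18945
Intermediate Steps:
H = 0 (H = 0/4 = 0*(¼) = 0)
x(y) = -2 - y (x(y) = 2 + (-4 - y) = -2 - y)
L(R) = 0 (L(R) = 0*R = 0)
L(x(-4)) - 18945 = 0 - 18945 = -18945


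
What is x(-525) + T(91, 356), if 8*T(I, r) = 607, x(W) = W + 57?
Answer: -3137/8 ≈ -392.13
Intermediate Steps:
x(W) = 57 + W
T(I, r) = 607/8 (T(I, r) = (⅛)*607 = 607/8)
x(-525) + T(91, 356) = (57 - 525) + 607/8 = -468 + 607/8 = -3137/8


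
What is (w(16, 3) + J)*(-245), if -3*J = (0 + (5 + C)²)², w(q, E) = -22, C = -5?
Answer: 5390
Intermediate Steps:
J = 0 (J = -(0 + (5 - 5)²)²/3 = -(0 + 0²)²/3 = -(0 + 0)²/3 = -⅓*0² = -⅓*0 = 0)
(w(16, 3) + J)*(-245) = (-22 + 0)*(-245) = -22*(-245) = 5390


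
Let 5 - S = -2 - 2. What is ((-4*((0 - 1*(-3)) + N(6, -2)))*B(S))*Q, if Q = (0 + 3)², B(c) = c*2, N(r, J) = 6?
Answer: -5832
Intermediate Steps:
S = 9 (S = 5 - (-2 - 2) = 5 - 1*(-4) = 5 + 4 = 9)
B(c) = 2*c
Q = 9 (Q = 3² = 9)
((-4*((0 - 1*(-3)) + N(6, -2)))*B(S))*Q = ((-4*((0 - 1*(-3)) + 6))*(2*9))*9 = (-4*((0 + 3) + 6)*18)*9 = (-4*(3 + 6)*18)*9 = (-4*9*18)*9 = -36*18*9 = -648*9 = -5832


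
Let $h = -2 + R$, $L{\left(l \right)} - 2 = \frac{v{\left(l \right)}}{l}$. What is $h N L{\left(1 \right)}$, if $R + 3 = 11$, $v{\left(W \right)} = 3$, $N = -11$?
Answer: $-330$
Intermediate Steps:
$R = 8$ ($R = -3 + 11 = 8$)
$L{\left(l \right)} = 2 + \frac{3}{l}$
$h = 6$ ($h = -2 + 8 = 6$)
$h N L{\left(1 \right)} = 6 \left(-11\right) \left(2 + \frac{3}{1}\right) = - 66 \left(2 + 3 \cdot 1\right) = - 66 \left(2 + 3\right) = \left(-66\right) 5 = -330$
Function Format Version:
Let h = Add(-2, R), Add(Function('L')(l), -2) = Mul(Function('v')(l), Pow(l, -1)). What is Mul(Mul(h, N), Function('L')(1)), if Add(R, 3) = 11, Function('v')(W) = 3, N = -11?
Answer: -330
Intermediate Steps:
R = 8 (R = Add(-3, 11) = 8)
Function('L')(l) = Add(2, Mul(3, Pow(l, -1)))
h = 6 (h = Add(-2, 8) = 6)
Mul(Mul(h, N), Function('L')(1)) = Mul(Mul(6, -11), Add(2, Mul(3, Pow(1, -1)))) = Mul(-66, Add(2, Mul(3, 1))) = Mul(-66, Add(2, 3)) = Mul(-66, 5) = -330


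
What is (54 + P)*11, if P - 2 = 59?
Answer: 1265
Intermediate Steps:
P = 61 (P = 2 + 59 = 61)
(54 + P)*11 = (54 + 61)*11 = 115*11 = 1265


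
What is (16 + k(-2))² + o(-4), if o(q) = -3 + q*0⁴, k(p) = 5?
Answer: 438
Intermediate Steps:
o(q) = -3 (o(q) = -3 + q*0 = -3 + 0 = -3)
(16 + k(-2))² + o(-4) = (16 + 5)² - 3 = 21² - 3 = 441 - 3 = 438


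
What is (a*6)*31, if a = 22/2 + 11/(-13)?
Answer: 24552/13 ≈ 1888.6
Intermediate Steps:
a = 132/13 (a = 22*(½) + 11*(-1/13) = 11 - 11/13 = 132/13 ≈ 10.154)
(a*6)*31 = ((132/13)*6)*31 = (792/13)*31 = 24552/13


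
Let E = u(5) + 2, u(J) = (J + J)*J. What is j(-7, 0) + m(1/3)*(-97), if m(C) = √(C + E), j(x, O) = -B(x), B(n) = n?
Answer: 7 - 97*√471/3 ≈ -694.71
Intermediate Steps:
u(J) = 2*J² (u(J) = (2*J)*J = 2*J²)
E = 52 (E = 2*5² + 2 = 2*25 + 2 = 50 + 2 = 52)
j(x, O) = -x
m(C) = √(52 + C) (m(C) = √(C + 52) = √(52 + C))
j(-7, 0) + m(1/3)*(-97) = -1*(-7) + √(52 + 1/3)*(-97) = 7 + √(52 + ⅓)*(-97) = 7 + √(157/3)*(-97) = 7 + (√471/3)*(-97) = 7 - 97*√471/3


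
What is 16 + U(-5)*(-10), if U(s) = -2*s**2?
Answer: 516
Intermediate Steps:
16 + U(-5)*(-10) = 16 - 2*(-5)**2*(-10) = 16 - 2*25*(-10) = 16 - 50*(-10) = 16 + 500 = 516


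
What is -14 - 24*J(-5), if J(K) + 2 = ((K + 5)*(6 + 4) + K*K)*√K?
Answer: 34 - 600*I*√5 ≈ 34.0 - 1341.6*I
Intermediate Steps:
J(K) = -2 + √K*(50 + K² + 10*K) (J(K) = -2 + ((K + 5)*(6 + 4) + K*K)*√K = -2 + ((5 + K)*10 + K²)*√K = -2 + ((50 + 10*K) + K²)*√K = -2 + (50 + K² + 10*K)*√K = -2 + √K*(50 + K² + 10*K))
-14 - 24*J(-5) = -14 - 24*(-2 + (-5)^(5/2) + 10*(-5)^(3/2) + 50*√(-5)) = -14 - 24*(-2 + 25*I*√5 + 10*(-5*I*√5) + 50*(I*√5)) = -14 - 24*(-2 + 25*I*√5 - 50*I*√5 + 50*I*√5) = -14 - 24*(-2 + 25*I*√5) = -14 + (48 - 600*I*√5) = 34 - 600*I*√5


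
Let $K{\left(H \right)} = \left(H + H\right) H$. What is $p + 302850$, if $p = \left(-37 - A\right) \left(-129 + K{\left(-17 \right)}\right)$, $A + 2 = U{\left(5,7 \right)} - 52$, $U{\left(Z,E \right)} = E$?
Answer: $307340$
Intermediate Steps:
$K{\left(H \right)} = 2 H^{2}$ ($K{\left(H \right)} = 2 H H = 2 H^{2}$)
$A = -47$ ($A = -2 + \left(7 - 52\right) = -2 - 45 = -47$)
$p = 4490$ ($p = \left(-37 - -47\right) \left(-129 + 2 \left(-17\right)^{2}\right) = \left(-37 + 47\right) \left(-129 + 2 \cdot 289\right) = 10 \left(-129 + 578\right) = 10 \cdot 449 = 4490$)
$p + 302850 = 4490 + 302850 = 307340$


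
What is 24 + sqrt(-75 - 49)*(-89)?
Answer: 24 - 178*I*sqrt(31) ≈ 24.0 - 991.06*I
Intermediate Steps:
24 + sqrt(-75 - 49)*(-89) = 24 + sqrt(-124)*(-89) = 24 + (2*I*sqrt(31))*(-89) = 24 - 178*I*sqrt(31)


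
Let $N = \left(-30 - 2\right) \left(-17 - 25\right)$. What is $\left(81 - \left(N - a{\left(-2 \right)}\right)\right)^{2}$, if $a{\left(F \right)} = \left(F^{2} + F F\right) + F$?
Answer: $1580049$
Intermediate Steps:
$a{\left(F \right)} = F + 2 F^{2}$ ($a{\left(F \right)} = \left(F^{2} + F^{2}\right) + F = 2 F^{2} + F = F + 2 F^{2}$)
$N = 1344$ ($N = \left(-32\right) \left(-42\right) = 1344$)
$\left(81 - \left(N - a{\left(-2 \right)}\right)\right)^{2} = \left(81 - \left(1344 + 2 \left(1 + 2 \left(-2\right)\right)\right)\right)^{2} = \left(81 - \left(1344 + 2 \left(1 - 4\right)\right)\right)^{2} = \left(81 - 1338\right)^{2} = \left(-1257\right)^{2} = 1580049$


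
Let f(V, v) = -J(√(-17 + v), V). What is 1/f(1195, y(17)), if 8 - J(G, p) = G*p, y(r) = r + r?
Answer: 8/24276361 + 1195*√17/24276361 ≈ 0.00020329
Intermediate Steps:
y(r) = 2*r
J(G, p) = 8 - G*p
f(V, v) = -8 + V*√(-17 + v) (f(V, v) = -(8 - √(-17 + v)*V) = -(8 - V*√(-17 + v)) = -8 + V*√(-17 + v))
1/f(1195, y(17)) = 1/(-8 + 1195*√(-17 + 2*17)) = 1/(-8 + 1195*√(-17 + 34)) = 1/(-8 + 1195*√17)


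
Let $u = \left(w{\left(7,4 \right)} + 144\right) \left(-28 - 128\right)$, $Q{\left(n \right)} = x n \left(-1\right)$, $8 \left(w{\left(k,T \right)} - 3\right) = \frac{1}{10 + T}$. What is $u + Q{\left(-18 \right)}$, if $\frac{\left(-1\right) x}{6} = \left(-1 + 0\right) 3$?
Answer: $- \frac{633063}{28} \approx -22609.0$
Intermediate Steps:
$w{\left(k,T \right)} = 3 + \frac{1}{8 \left(10 + T\right)}$
$x = 18$ ($x = - 6 \left(-1 + 0\right) 3 = - 6 \left(\left(-1\right) 3\right) = \left(-6\right) \left(-3\right) = 18$)
$Q{\left(n \right)} = - 18 n$ ($Q{\left(n \right)} = 18 n \left(-1\right) = - 18 n$)
$u = - \frac{642135}{28}$ ($u = \left(\frac{241 + 24 \cdot 4}{8 \left(10 + 4\right)} + 144\right) \left(-28 - 128\right) = \left(\frac{241 + 96}{8 \cdot 14} + 144\right) \left(-156\right) = \left(\frac{1}{8} \cdot \frac{1}{14} \cdot 337 + 144\right) \left(-156\right) = \left(\frac{337}{112} + 144\right) \left(-156\right) = \frac{16465}{112} \left(-156\right) = - \frac{642135}{28} \approx -22933.0$)
$u + Q{\left(-18 \right)} = - \frac{642135}{28} - -324 = - \frac{642135}{28} + 324 = - \frac{633063}{28}$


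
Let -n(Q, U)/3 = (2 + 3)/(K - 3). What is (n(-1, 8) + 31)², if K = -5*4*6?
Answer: 1628176/1681 ≈ 968.58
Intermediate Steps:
K = -120 (K = -20*6 = -120)
n(Q, U) = 5/41 (n(Q, U) = -3*(2 + 3)/(-120 - 3) = -15/(-123) = -15*(-1)/123 = -3*(-5/123) = 5/41)
(n(-1, 8) + 31)² = (5/41 + 31)² = (1276/41)² = 1628176/1681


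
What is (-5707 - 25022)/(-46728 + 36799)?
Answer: 30729/9929 ≈ 3.0949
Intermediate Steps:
(-5707 - 25022)/(-46728 + 36799) = -30729/(-9929) = -30729*(-1/9929) = 30729/9929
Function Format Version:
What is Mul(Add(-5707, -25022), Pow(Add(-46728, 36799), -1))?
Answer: Rational(30729, 9929) ≈ 3.0949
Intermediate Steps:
Mul(Add(-5707, -25022), Pow(Add(-46728, 36799), -1)) = Mul(-30729, Pow(-9929, -1)) = Mul(-30729, Rational(-1, 9929)) = Rational(30729, 9929)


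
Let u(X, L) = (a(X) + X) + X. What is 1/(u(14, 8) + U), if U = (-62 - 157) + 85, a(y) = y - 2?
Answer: -1/94 ≈ -0.010638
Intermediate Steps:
a(y) = -2 + y
u(X, L) = -2 + 3*X (u(X, L) = ((-2 + X) + X) + X = (-2 + 2*X) + X = -2 + 3*X)
U = -134 (U = -219 + 85 = -134)
1/(u(14, 8) + U) = 1/((-2 + 3*14) - 134) = 1/((-2 + 42) - 134) = 1/(40 - 134) = 1/(-94) = -1/94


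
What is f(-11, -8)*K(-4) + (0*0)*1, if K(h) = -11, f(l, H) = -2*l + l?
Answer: -121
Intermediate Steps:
f(l, H) = -l
f(-11, -8)*K(-4) + (0*0)*1 = -1*(-11)*(-11) + (0*0)*1 = 11*(-11) + 0*1 = -121 + 0 = -121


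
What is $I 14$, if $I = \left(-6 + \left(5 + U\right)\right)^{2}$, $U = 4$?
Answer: $126$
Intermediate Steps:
$I = 9$ ($I = \left(-6 + \left(5 + 4\right)\right)^{2} = \left(-6 + 9\right)^{2} = 3^{2} = 9$)
$I 14 = 9 \cdot 14 = 126$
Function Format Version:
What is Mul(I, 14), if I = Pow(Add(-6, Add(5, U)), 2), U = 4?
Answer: 126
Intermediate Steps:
I = 9 (I = Pow(Add(-6, Add(5, 4)), 2) = Pow(Add(-6, 9), 2) = Pow(3, 2) = 9)
Mul(I, 14) = Mul(9, 14) = 126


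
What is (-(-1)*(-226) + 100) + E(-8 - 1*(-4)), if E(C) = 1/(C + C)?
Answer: -1009/8 ≈ -126.13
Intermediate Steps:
E(C) = 1/(2*C)
(-(-1)*(-226) + 100) + E(-8 - 1*(-4)) = (-(-1)*(-226) + 100) + 1/(2*(-8 - 1*(-4))) = (-1*226 + 100) + 1/(2*(-8 + 4)) = (-226 + 100) + (½)/(-4) = -126 + (½)*(-¼) = -126 - ⅛ = -1009/8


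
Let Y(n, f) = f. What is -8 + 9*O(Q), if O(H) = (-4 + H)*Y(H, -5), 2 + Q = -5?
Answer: 487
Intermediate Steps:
Q = -7 (Q = -2 - 5 = -7)
O(H) = 20 - 5*H (O(H) = (-4 + H)*(-5) = 20 - 5*H)
-8 + 9*O(Q) = -8 + 9*(20 - 5*(-7)) = -8 + 9*(20 + 35) = -8 + 9*55 = -8 + 495 = 487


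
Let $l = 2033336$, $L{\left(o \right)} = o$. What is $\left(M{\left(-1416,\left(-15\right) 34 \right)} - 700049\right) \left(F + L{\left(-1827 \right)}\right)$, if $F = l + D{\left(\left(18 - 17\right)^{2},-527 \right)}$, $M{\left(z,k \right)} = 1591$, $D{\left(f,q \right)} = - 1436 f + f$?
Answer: $-1417921425892$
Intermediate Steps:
$D{\left(f,q \right)} = - 1435 f$
$F = 2031901$ ($F = 2033336 - 1435 \left(18 - 17\right)^{2} = 2033336 - 1435 \cdot 1^{2} = 2033336 - 1435 = 2031901$)
$\left(M{\left(-1416,\left(-15\right) 34 \right)} - 700049\right) \left(F + L{\left(-1827 \right)}\right) = \left(1591 - 700049\right) \left(2031901 - 1827\right) = \left(-698458\right) 2030074 = -1417921425892$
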